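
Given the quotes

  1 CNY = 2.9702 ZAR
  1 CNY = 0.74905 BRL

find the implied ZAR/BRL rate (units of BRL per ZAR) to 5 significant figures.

ZAR/BRL = 0.25219

1 ZAR ÷ 2.9702 = 0.336678 CNY
0.336678 CNY × 0.74905 = 0.252188 BRL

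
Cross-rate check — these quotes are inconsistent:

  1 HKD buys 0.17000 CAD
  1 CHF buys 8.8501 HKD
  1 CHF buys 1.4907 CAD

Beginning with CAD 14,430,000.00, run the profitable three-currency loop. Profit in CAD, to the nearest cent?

Profit: CAD 133,748.78

Profitable loop is CAD → CHF → HKD → CAD:
CAD 14,430,000.00 ÷ 1.4907 = CHF 9,680,016.10
CHF 9,680,016.10 × 8.8501 = HKD 85,669,110.49
HKD 85,669,110.49 × 0.17000 = CAD 14,563,748.78
Profit = CAD 14,563,748.78 − CAD 14,430,000.00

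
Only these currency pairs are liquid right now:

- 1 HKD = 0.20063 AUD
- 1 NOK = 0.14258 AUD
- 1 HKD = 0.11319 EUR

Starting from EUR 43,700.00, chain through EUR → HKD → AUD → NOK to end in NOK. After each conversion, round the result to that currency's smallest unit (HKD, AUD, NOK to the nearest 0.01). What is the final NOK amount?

EUR 43,700.00 ÷ 0.11319 = HKD 386,076.51
HKD 386,076.51 × 0.20063 = AUD 77,458.53
AUD 77,458.53 ÷ 0.14258 = NOK 543,263.64

NOK 543,263.64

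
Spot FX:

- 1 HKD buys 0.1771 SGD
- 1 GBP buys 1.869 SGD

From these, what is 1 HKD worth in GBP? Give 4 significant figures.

1 HKD × 0.1771 = 0.1771 SGD
0.1771 SGD ÷ 1.869 = 0.0947566 GBP

HKD/GBP = 0.09476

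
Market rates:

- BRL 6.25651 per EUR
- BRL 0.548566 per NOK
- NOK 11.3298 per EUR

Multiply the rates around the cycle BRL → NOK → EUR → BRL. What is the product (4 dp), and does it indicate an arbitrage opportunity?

1.0067 (arbitrage exists)

Around BRL → NOK → EUR → BRL: 1 ÷ 0.548566 ÷ 11.3298 × 6.25651 = 1.006656
Product > 1; profitable direction is BRL → NOK → EUR → BRL.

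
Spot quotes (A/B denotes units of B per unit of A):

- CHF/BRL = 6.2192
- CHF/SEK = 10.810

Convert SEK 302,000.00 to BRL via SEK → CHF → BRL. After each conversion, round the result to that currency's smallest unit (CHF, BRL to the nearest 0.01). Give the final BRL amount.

SEK 302,000.00 ÷ 10.810 = CHF 27,937.10
CHF 27,937.10 × 6.2192 = BRL 173,746.41

BRL 173,746.41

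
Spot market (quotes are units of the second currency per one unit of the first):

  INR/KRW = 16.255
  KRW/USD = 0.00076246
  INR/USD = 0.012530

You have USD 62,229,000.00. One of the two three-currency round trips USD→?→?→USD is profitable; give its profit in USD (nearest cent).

Profit: USD 683,921.70

Profitable loop is USD → KRW → INR → USD:
USD 62,229,000.00 ÷ 0.00076246 = KRW 81,616,084,778
KRW 81,616,084,778 ÷ 16.255 = INR 5,020,983,376.08
INR 5,020,983,376.08 × 0.012530 = USD 62,912,921.70
Profit = USD 62,912,921.70 − USD 62,229,000.00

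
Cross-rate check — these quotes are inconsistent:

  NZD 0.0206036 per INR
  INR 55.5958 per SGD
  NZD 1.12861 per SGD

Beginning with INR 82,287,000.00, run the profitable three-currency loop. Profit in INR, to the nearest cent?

Profit: INR 1,229,527.56

Profitable loop is INR → NZD → SGD → INR:
INR 82,287,000.00 × 0.0206036 = NZD 1,695,408.43
NZD 1,695,408.43 ÷ 1.12861 = SGD 1,502,209.30
SGD 1,502,209.30 × 55.5958 = INR 83,516,527.56
Profit = INR 83,516,527.56 − INR 82,287,000.00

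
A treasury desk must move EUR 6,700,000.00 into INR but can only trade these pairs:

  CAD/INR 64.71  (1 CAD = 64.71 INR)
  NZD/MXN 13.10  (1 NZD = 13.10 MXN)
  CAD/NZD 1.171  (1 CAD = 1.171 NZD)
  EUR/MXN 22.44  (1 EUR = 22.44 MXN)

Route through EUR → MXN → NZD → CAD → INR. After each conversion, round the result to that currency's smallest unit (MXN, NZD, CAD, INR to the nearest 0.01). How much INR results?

INR 634,221,359.50

EUR 6,700,000.00 × 22.44 = MXN 150,348,000.00
MXN 150,348,000.00 ÷ 13.10 = NZD 11,476,946.56
NZD 11,476,946.56 ÷ 1.171 = CAD 9,800,979.13
CAD 9,800,979.13 × 64.71 = INR 634,221,359.50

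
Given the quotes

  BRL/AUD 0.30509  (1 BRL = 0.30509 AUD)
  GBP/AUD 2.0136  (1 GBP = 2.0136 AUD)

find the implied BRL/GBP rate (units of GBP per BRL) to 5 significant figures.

1 BRL × 0.30509 = 0.30509 AUD
0.30509 AUD ÷ 2.0136 = 0.151515 GBP

BRL/GBP = 0.15151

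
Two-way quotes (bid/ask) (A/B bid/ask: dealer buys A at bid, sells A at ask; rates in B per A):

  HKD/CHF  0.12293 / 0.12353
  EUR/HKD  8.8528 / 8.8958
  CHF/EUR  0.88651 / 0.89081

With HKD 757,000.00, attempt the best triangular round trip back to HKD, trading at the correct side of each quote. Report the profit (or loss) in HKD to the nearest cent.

Best loop HKD → EUR → CHF → HKD:
HKD 757,000.00 ÷ 8.8958 (buy EUR at ask) = EUR 85,096.34
EUR 85,096.34 ÷ 0.89081 (buy CHF at ask) = CHF 95,526.92
CHF 95,526.92 ÷ 0.12353 (buy HKD at ask) = HKD 773,309.50

Net profit: HKD 16,309.50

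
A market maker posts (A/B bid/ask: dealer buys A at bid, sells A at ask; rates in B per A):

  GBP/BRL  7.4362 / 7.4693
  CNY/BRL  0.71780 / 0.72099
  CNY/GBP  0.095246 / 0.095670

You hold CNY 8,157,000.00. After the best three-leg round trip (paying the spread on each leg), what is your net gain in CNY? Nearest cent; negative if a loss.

Best loop CNY → BRL → GBP → CNY:
CNY 8,157,000.00 × 0.71780 (sell CNY at bid) = BRL 5,855,094.60
BRL 5,855,094.60 ÷ 7.4693 (buy GBP at ask) = GBP 783,887.99
GBP 783,887.99 ÷ 0.095670 (buy CNY at ask) = CNY 8,193,665.67

Net profit: CNY 36,665.67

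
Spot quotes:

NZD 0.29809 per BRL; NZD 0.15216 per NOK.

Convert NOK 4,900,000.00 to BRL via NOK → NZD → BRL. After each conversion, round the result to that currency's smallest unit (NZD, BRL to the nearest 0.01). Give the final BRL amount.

NOK 4,900,000.00 × 0.15216 = NZD 745,584.00
NZD 745,584.00 ÷ 0.29809 = BRL 2,501,204.33

BRL 2,501,204.33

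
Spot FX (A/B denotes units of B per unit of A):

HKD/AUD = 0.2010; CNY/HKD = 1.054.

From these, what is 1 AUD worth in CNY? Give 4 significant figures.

1 AUD ÷ 0.2010 = 4.97512 HKD
4.97512 HKD ÷ 1.054 = 4.72023 CNY

AUD/CNY = 4.720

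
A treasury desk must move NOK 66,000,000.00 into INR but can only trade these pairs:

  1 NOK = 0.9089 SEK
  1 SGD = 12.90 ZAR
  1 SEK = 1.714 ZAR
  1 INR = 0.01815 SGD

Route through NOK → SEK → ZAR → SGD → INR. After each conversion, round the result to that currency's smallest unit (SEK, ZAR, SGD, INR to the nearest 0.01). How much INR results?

NOK 66,000,000.00 × 0.9089 = SEK 59,987,400.00
SEK 59,987,400.00 × 1.714 = ZAR 102,818,403.60
ZAR 102,818,403.60 ÷ 12.90 = SGD 7,970,418.88
SGD 7,970,418.88 ÷ 0.01815 = INR 439,141,536.09

INR 439,141,536.09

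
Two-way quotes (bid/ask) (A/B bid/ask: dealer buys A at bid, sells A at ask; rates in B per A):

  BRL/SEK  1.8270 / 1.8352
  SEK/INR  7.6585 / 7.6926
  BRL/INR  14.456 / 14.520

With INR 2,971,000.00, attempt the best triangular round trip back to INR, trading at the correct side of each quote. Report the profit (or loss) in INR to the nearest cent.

Net profit: INR 71,245.38

Best loop INR → SEK → BRL → INR:
INR 2,971,000.00 ÷ 7.6926 (buy SEK at ask) = SEK 386,215.32
SEK 386,215.32 ÷ 1.8352 (buy BRL at ask) = BRL 210,448.63
BRL 210,448.63 × 14.456 (sell BRL at bid) = INR 3,042,245.38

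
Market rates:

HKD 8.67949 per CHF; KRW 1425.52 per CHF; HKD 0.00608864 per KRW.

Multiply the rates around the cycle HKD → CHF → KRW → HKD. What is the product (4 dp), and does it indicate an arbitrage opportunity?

1.0000 (no arbitrage)

Around HKD → CHF → KRW → HKD: 1 ÷ 8.67949 × 1425.52 × 0.00608864 = 0.999999
Product ≈ 1 (deviation 0.000%, within rounding noise).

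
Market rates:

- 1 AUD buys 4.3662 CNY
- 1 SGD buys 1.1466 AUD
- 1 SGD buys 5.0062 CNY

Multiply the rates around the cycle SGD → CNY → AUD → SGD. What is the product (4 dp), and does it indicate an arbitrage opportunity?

Around SGD → CNY → AUD → SGD: 1 × 5.0062 ÷ 4.3662 ÷ 1.1466 = 0.999983
Product ≈ 1 (deviation 0.002%, within rounding noise).

1.0000 (no arbitrage)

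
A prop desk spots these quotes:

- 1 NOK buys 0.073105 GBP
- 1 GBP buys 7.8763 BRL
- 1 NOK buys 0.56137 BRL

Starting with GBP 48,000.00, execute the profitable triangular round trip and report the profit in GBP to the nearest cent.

Profit: GBP 1,233.57

Profitable loop is GBP → BRL → NOK → GBP:
GBP 48,000.00 × 7.8763 = BRL 378,062.40
BRL 378,062.40 ÷ 0.56137 = NOK 673,463.85
NOK 673,463.85 × 0.073105 = GBP 49,233.57
Profit = GBP 49,233.57 − GBP 48,000.00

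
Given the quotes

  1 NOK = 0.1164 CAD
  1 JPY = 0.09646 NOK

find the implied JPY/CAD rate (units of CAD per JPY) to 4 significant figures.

JPY/CAD = 0.01123

1 JPY × 0.09646 = 0.09646 NOK
0.09646 NOK × 0.1164 = 0.0112279 CAD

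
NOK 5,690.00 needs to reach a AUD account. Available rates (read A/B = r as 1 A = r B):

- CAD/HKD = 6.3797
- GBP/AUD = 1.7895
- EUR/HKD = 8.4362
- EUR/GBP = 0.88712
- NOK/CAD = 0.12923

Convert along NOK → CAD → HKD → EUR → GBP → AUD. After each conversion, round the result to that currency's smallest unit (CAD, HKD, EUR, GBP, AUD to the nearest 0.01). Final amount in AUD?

NOK 5,690.00 × 0.12923 = CAD 735.32
CAD 735.32 × 6.3797 = HKD 4,691.12
HKD 4,691.12 ÷ 8.4362 = EUR 556.07
EUR 556.07 × 0.88712 = GBP 493.30
GBP 493.30 × 1.7895 = AUD 882.76

AUD 882.76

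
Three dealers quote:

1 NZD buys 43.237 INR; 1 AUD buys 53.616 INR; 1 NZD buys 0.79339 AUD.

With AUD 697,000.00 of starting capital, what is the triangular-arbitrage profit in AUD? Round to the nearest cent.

Profitable loop is AUD → NZD → INR → AUD:
AUD 697,000.00 ÷ 0.79339 = NZD 878,508.68
NZD 878,508.68 × 43.237 = INR 37,984,079.71
INR 37,984,079.71 ÷ 53.616 = AUD 708,446.73
Profit = AUD 708,446.73 − AUD 697,000.00

Profit: AUD 11,446.73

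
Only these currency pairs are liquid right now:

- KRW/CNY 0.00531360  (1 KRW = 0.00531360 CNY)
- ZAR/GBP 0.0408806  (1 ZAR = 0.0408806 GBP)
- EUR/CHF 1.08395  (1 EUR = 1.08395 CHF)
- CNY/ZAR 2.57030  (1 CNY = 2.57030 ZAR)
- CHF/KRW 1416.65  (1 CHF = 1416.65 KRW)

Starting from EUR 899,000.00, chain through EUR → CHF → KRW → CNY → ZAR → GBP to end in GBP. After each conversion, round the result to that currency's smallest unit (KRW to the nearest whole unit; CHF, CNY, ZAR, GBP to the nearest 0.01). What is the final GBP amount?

EUR 899,000.00 × 1.08395 = CHF 974,471.05
CHF 974,471.05 × 1416.65 = KRW 1,380,484,413
KRW 1,380,484,413 × 0.00531360 = CNY 7,335,341.98
CNY 7,335,341.98 × 2.57030 = ZAR 18,854,029.49
ZAR 18,854,029.49 × 0.0408806 = GBP 770,764.04

GBP 770,764.04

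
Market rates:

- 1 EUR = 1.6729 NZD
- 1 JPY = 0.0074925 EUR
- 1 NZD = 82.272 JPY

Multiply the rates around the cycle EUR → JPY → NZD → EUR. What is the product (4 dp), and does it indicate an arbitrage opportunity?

Around EUR → JPY → NZD → EUR: 1 ÷ 0.0074925 ÷ 82.272 ÷ 1.6729 = 0.969731
Product < 1; profitable direction is EUR → NZD → JPY → EUR.

0.9697 (arbitrage exists)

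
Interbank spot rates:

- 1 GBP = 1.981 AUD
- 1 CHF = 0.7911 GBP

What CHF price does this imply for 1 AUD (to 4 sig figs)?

1 AUD ÷ 1.981 = 0.504796 GBP
0.504796 GBP ÷ 0.7911 = 0.638093 CHF

AUD/CHF = 0.6381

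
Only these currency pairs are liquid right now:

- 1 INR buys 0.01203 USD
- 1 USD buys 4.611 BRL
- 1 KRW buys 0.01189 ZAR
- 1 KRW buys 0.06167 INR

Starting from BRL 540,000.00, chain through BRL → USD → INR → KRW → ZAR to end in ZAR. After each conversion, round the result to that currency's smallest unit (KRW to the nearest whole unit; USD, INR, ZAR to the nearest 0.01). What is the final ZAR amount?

ZAR 1,876,899.12

BRL 540,000.00 ÷ 4.611 = USD 117,111.26
USD 117,111.26 ÷ 0.01203 = INR 9,734,934.33
INR 9,734,934.33 ÷ 0.06167 = KRW 157,855,267
KRW 157,855,267 × 0.01189 = ZAR 1,876,899.12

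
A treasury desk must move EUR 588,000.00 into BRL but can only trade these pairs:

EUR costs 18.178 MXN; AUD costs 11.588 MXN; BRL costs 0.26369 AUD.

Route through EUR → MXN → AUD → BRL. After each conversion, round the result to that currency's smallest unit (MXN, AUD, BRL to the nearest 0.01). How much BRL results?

EUR 588,000.00 × 18.178 = MXN 10,688,664.00
MXN 10,688,664.00 ÷ 11.588 = AUD 922,390.75
AUD 922,390.75 ÷ 0.26369 = BRL 3,498,011.87

BRL 3,498,011.87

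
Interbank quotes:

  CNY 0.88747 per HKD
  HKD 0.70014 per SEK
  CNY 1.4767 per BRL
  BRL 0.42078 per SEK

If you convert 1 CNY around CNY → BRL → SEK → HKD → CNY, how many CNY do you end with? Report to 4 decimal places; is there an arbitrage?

Around CNY → BRL → SEK → HKD → CNY: 1 ÷ 1.4767 ÷ 0.42078 × 0.70014 × 0.88747 = 0.999980
Product ≈ 1 (deviation 0.002%, within rounding noise).

1.0000 (no arbitrage)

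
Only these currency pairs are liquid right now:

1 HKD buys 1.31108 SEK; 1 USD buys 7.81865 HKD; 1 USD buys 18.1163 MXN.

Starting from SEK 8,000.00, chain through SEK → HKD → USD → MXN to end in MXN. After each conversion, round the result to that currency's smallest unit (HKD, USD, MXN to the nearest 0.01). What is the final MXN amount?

MXN 14,138.32

SEK 8,000.00 ÷ 1.31108 = HKD 6,101.84
HKD 6,101.84 ÷ 7.81865 = USD 780.42
USD 780.42 × 18.1163 = MXN 14,138.32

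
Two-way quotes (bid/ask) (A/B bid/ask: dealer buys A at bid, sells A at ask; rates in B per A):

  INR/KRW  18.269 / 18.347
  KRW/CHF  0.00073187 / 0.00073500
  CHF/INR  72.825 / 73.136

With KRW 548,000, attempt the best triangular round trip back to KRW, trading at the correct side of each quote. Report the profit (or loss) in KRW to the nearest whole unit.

Best loop KRW → INR → CHF → KRW:
KRW 548,000 ÷ 18.347 (buy INR at ask) = INR 29,868.64
INR 29,868.64 ÷ 73.136 (buy CHF at ask) = CHF 408.40
CHF 408.40 ÷ 0.00073500 (buy KRW at ask) = KRW 555,644

Net profit: KRW 7,644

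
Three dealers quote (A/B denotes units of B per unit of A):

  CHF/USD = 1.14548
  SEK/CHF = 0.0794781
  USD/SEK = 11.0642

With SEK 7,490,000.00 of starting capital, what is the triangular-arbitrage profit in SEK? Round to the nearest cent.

Profitable loop is SEK → CHF → USD → SEK:
SEK 7,490,000.00 × 0.0794781 = CHF 595,290.97
CHF 595,290.97 × 1.14548 = USD 681,893.90
USD 681,893.90 × 11.0642 = SEK 7,544,610.48
Profit = SEK 7,544,610.48 − SEK 7,490,000.00

Profit: SEK 54,610.48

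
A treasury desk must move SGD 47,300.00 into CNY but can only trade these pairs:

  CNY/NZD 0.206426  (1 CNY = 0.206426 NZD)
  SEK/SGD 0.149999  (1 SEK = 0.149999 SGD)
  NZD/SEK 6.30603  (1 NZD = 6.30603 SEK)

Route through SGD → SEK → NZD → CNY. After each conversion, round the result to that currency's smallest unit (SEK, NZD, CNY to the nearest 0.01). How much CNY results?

CNY 242,243.61

SGD 47,300.00 ÷ 0.149999 = SEK 315,335.44
SEK 315,335.44 ÷ 6.30603 = NZD 50,005.38
NZD 50,005.38 ÷ 0.206426 = CNY 242,243.61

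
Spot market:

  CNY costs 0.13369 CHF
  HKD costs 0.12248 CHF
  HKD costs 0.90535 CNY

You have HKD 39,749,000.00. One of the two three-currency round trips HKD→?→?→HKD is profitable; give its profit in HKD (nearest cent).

Profitable loop is HKD → CHF → CNY → HKD:
HKD 39,749,000.00 × 0.12248 = CHF 4,868,457.52
CHF 4,868,457.52 ÷ 0.13369 = CNY 36,416,018.55
CNY 36,416,018.55 ÷ 0.90535 = HKD 40,223,138.62
Profit = HKD 40,223,138.62 − HKD 39,749,000.00

Profit: HKD 474,138.62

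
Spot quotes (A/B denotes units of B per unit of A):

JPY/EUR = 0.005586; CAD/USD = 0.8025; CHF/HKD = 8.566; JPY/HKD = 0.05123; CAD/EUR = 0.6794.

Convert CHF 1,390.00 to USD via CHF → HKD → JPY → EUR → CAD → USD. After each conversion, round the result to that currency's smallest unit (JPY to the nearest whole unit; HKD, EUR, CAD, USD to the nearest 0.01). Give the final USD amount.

USD 1,533.51

CHF 1,390.00 × 8.566 = HKD 11,906.74
HKD 11,906.74 ÷ 0.05123 = JPY 232,417
JPY 232,417 × 0.005586 = EUR 1,298.28
EUR 1,298.28 ÷ 0.6794 = CAD 1,910.92
CAD 1,910.92 × 0.8025 = USD 1,533.51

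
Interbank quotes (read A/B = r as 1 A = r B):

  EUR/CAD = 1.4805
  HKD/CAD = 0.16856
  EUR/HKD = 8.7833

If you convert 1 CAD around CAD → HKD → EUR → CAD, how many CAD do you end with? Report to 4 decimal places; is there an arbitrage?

1.0000 (no arbitrage)

Around CAD → HKD → EUR → CAD: 1 ÷ 0.16856 ÷ 8.7833 × 1.4805 = 0.999991
Product ≈ 1 (deviation 0.001%, within rounding noise).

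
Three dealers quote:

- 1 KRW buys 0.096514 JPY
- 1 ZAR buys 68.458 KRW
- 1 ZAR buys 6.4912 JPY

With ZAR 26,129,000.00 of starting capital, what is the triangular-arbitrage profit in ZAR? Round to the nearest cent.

Profitable loop is ZAR → KRW → JPY → ZAR:
ZAR 26,129,000.00 × 68.458 = KRW 1,788,739,082
KRW 1,788,739,082 × 0.096514 = JPY 172,638,364
JPY 172,638,364 ÷ 6.4912 = ZAR 26,595,754.83
Profit = ZAR 26,595,754.83 − ZAR 26,129,000.00

Profit: ZAR 466,754.83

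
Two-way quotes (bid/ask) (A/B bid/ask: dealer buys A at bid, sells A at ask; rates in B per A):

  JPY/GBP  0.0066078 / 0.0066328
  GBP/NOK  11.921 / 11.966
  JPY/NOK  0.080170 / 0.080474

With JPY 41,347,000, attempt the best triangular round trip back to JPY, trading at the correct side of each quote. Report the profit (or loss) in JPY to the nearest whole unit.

Net profit: JPY 417,760

Best loop JPY → NOK → GBP → JPY:
JPY 41,347,000 × 0.080170 (sell JPY at bid) = NOK 3,314,788.99
NOK 3,314,788.99 ÷ 11.966 (buy GBP at ask) = GBP 277,017.30
GBP 277,017.30 ÷ 0.0066328 (buy JPY at ask) = JPY 41,764,760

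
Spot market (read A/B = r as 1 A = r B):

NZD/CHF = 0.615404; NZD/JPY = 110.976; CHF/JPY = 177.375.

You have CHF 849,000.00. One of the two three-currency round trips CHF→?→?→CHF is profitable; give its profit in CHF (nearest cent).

Profitable loop is CHF → NZD → JPY → CHF:
CHF 849,000.00 ÷ 0.615404 = NZD 1,379,581.54
NZD 1,379,581.54 × 110.976 = JPY 153,100,441
JPY 153,100,441 ÷ 177.375 = CHF 863,145.55
Profit = CHF 863,145.55 − CHF 849,000.00

Profit: CHF 14,145.55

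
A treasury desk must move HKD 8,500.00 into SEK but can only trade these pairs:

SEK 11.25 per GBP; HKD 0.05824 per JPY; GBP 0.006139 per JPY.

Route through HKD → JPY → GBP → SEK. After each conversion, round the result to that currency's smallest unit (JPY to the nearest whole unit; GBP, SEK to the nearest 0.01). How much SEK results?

SEK 10,079.66

HKD 8,500.00 ÷ 0.05824 = JPY 145,948
JPY 145,948 × 0.006139 = GBP 895.97
GBP 895.97 × 11.25 = SEK 10,079.66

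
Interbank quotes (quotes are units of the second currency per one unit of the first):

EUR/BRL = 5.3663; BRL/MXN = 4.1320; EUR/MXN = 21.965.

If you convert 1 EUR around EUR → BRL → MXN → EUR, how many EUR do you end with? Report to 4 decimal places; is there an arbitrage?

1.0095 (arbitrage exists)

Around EUR → BRL → MXN → EUR: 1 × 5.3663 × 4.1320 ÷ 21.965 = 1.009495
Product > 1; profitable direction is EUR → BRL → MXN → EUR.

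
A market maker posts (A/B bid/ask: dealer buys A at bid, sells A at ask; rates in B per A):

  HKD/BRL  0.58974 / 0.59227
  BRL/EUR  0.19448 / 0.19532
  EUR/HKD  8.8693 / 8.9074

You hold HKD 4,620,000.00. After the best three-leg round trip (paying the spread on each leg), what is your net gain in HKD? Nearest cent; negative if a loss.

Best loop HKD → BRL → EUR → HKD:
HKD 4,620,000.00 × 0.58974 (sell HKD at bid) = BRL 2,724,598.80
BRL 2,724,598.80 × 0.19448 (sell BRL at bid) = EUR 529,879.97
EUR 529,879.97 × 8.8693 (sell EUR at bid) = HKD 4,699,664.46

Net profit: HKD 79,664.46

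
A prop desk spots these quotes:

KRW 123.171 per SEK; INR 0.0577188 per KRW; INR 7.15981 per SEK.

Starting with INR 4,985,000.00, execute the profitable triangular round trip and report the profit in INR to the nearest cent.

Profitable loop is INR → KRW → SEK → INR:
INR 4,985,000.00 ÷ 0.0577188 = KRW 86,367,007
KRW 86,367,007 ÷ 123.171 = SEK 701,195.95
SEK 701,195.95 × 7.15981 = INR 5,020,429.81
Profit = INR 5,020,429.81 − INR 4,985,000.00

Profit: INR 35,429.81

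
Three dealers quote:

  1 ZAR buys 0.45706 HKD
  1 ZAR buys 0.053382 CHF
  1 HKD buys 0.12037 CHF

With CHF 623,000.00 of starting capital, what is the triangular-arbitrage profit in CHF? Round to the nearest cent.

Profitable loop is CHF → ZAR → HKD → CHF:
CHF 623,000.00 ÷ 0.053382 = ZAR 11,670,600.58
ZAR 11,670,600.58 × 0.45706 = HKD 5,334,164.70
HKD 5,334,164.70 × 0.12037 = CHF 642,073.40
Profit = CHF 642,073.40 − CHF 623,000.00

Profit: CHF 19,073.40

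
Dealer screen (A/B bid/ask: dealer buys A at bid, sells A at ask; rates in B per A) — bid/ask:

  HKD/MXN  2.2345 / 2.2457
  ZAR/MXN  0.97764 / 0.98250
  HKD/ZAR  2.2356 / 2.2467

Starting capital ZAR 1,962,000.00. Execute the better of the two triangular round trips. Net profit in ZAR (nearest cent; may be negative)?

Best loop ZAR → HKD → MXN → ZAR:
ZAR 1,962,000.00 ÷ 2.2467 (buy HKD at ask) = HKD 873,280.81
HKD 873,280.81 × 2.2345 (sell HKD at bid) = MXN 1,951,345.97
MXN 1,951,345.97 ÷ 0.98250 (buy ZAR at ask) = ZAR 1,986,102.77

Net profit: ZAR 24,102.77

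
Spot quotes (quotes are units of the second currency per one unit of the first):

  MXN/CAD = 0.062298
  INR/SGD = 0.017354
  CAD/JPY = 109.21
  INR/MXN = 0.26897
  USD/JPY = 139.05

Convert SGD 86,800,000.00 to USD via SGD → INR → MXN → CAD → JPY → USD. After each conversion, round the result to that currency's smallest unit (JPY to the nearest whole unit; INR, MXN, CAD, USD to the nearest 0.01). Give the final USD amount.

SGD 86,800,000.00 ÷ 0.017354 = INR 5,001,728,708.08
INR 5,001,728,708.08 × 0.26897 = MXN 1,345,314,970.61
MXN 1,345,314,970.61 × 0.062298 = CAD 83,810,432.04
CAD 83,810,432.04 × 109.21 = JPY 9,152,937,283
JPY 9,152,937,283 ÷ 139.05 = USD 65,824,791.68

USD 65,824,791.68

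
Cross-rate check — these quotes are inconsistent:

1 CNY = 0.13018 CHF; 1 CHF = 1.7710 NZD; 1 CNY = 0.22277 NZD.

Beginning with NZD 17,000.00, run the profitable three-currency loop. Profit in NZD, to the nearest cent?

Profit: NZD 593.61

Profitable loop is NZD → CNY → CHF → NZD:
NZD 17,000.00 ÷ 0.22277 = CNY 76,311.89
CNY 76,311.89 × 0.13018 = CHF 9,934.28
CHF 9,934.28 × 1.7710 = NZD 17,593.61
Profit = NZD 17,593.61 − NZD 17,000.00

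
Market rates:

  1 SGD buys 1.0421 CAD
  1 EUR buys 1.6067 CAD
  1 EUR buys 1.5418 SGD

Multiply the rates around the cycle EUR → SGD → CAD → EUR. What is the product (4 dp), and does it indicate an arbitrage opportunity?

Around EUR → SGD → CAD → EUR: 1 × 1.5418 × 1.0421 ÷ 1.6067 = 1.000006
Product ≈ 1 (deviation 0.001%, within rounding noise).

1.0000 (no arbitrage)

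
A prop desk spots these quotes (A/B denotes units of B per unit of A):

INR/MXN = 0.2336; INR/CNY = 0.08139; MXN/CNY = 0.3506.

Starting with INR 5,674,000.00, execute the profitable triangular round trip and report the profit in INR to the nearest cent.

Profitable loop is INR → MXN → CNY → INR:
INR 5,674,000.00 × 0.2336 = MXN 1,325,446.40
MXN 1,325,446.40 × 0.3506 = CNY 464,701.51
CNY 464,701.51 ÷ 0.08139 = INR 5,709,565.15
Profit = INR 5,709,565.15 − INR 5,674,000.00

Profit: INR 35,565.15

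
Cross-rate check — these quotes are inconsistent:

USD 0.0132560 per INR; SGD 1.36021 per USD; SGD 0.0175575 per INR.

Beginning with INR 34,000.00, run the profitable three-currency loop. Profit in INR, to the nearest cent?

Profitable loop is INR → USD → SGD → INR:
INR 34,000.00 × 0.0132560 = USD 450.70
USD 450.70 × 1.36021 = SGD 613.05
SGD 613.05 ÷ 0.0175575 = INR 34,916.82
Profit = INR 34,916.82 − INR 34,000.00

Profit: INR 916.82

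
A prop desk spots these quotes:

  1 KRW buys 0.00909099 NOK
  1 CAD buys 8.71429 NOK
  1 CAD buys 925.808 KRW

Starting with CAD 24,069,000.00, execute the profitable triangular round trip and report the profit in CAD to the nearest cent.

Profitable loop is CAD → NOK → KRW → CAD:
CAD 24,069,000.00 × 8.71429 = NOK 209,744,246.01
NOK 209,744,246.01 ÷ 0.00909099 = KRW 23,071,661,723
KRW 23,071,661,723 ÷ 925.808 = CAD 24,920,568.54
Profit = CAD 24,920,568.54 − CAD 24,069,000.00

Profit: CAD 851,568.54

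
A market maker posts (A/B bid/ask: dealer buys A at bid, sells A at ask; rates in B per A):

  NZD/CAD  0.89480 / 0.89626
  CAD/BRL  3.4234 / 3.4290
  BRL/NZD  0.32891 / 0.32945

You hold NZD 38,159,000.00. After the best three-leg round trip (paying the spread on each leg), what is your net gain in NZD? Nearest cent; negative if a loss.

Net profit: NZD 287,577.44

Best loop NZD → CAD → BRL → NZD:
NZD 38,159,000.00 × 0.89480 (sell NZD at bid) = CAD 34,144,673.20
CAD 34,144,673.20 × 3.4234 (sell CAD at bid) = BRL 116,890,874.23
BRL 116,890,874.23 × 0.32891 (sell BRL at bid) = NZD 38,446,577.44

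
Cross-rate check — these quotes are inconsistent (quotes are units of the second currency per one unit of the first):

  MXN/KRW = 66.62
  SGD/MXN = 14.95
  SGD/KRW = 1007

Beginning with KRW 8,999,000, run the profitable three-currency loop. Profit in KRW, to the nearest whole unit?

Profit: KRW 99,670

Profitable loop is KRW → MXN → SGD → KRW:
KRW 8,999,000 ÷ 66.62 = MXN 135,079.56
MXN 135,079.56 ÷ 14.95 = SGD 9,035.42
SGD 9,035.42 × 1007 = KRW 9,098,670
Profit = KRW 9,098,670 − KRW 8,999,000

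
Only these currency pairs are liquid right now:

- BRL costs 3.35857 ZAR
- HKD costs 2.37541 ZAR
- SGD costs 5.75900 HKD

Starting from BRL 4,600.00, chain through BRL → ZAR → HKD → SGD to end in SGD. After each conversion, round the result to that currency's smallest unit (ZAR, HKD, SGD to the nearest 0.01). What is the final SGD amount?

BRL 4,600.00 × 3.35857 = ZAR 15,449.42
ZAR 15,449.42 ÷ 2.37541 = HKD 6,503.90
HKD 6,503.90 ÷ 5.75900 = SGD 1,129.35

SGD 1,129.35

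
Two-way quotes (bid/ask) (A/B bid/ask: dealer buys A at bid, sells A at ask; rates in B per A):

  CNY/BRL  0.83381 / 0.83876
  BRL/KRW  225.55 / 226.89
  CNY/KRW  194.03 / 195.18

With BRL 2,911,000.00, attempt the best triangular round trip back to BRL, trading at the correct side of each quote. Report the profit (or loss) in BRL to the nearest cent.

Best loop BRL → CNY → KRW → BRL:
BRL 2,911,000.00 ÷ 0.83876 (buy CNY at ask) = CNY 3,470,599.46
CNY 3,470,599.46 × 194.03 (sell CNY at bid) = KRW 673,400,413
KRW 673,400,413 ÷ 226.89 (buy BRL at ask) = BRL 2,967,959.86

Net profit: BRL 56,959.86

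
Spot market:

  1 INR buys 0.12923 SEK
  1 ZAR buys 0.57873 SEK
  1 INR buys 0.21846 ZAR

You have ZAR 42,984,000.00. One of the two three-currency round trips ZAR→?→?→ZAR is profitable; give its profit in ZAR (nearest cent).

Profit: ZAR 952,175.15

Profitable loop is ZAR → INR → SEK → ZAR:
ZAR 42,984,000.00 ÷ 0.21846 = INR 196,759,132.11
INR 196,759,132.11 × 0.12923 = SEK 25,427,182.64
SEK 25,427,182.64 ÷ 0.57873 = ZAR 43,936,175.15
Profit = ZAR 43,936,175.15 − ZAR 42,984,000.00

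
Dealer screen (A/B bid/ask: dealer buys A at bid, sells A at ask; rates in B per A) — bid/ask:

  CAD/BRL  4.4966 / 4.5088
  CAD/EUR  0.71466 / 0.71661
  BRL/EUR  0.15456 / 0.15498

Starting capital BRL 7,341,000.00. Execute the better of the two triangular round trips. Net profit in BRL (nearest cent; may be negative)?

Best loop BRL → CAD → EUR → BRL:
BRL 7,341,000.00 ÷ 4.5088 (buy CAD at ask) = CAD 1,628,149.40
CAD 1,628,149.40 × 0.71466 (sell CAD at bid) = EUR 1,163,573.25
EUR 1,163,573.25 ÷ 0.15498 (buy BRL at ask) = BRL 7,507,892.94

Net profit: BRL 166,892.94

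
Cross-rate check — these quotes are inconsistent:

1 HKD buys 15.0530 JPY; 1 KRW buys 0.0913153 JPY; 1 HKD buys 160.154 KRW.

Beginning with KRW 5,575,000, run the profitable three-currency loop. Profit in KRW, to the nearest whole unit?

Profitable loop is KRW → HKD → JPY → KRW:
KRW 5,575,000 ÷ 160.154 = HKD 34,810.25
HKD 34,810.25 × 15.0530 = JPY 523,999
JPY 523,999 ÷ 0.0913153 = KRW 5,738,344
Profit = KRW 5,738,344 − KRW 5,575,000

Profit: KRW 163,344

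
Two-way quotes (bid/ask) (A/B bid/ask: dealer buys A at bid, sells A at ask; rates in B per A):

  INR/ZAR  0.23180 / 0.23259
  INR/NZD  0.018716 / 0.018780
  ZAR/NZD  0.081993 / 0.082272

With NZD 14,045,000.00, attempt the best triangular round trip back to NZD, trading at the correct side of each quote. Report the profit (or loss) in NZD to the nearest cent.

Best loop NZD → INR → ZAR → NZD:
NZD 14,045,000.00 ÷ 0.018780 (buy INR at ask) = INR 747,870,074.55
INR 747,870,074.55 × 0.23180 (sell INR at bid) = ZAR 173,356,283.28
ZAR 173,356,283.28 × 0.081993 (sell ZAR at bid) = NZD 14,214,001.73

Net profit: NZD 169,001.73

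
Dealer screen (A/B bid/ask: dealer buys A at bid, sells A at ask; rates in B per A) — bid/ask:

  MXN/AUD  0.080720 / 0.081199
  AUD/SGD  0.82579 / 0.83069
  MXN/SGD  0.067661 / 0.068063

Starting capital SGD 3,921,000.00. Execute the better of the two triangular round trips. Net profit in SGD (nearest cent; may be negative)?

Best loop SGD → AUD → MXN → SGD:
SGD 3,921,000.00 ÷ 0.83069 (buy AUD at ask) = AUD 4,720,172.39
AUD 4,720,172.39 ÷ 0.081199 (buy MXN at ask) = MXN 58,130,917.71
MXN 58,130,917.71 × 0.067661 (sell MXN at bid) = SGD 3,933,196.02

Net profit: SGD 12,196.02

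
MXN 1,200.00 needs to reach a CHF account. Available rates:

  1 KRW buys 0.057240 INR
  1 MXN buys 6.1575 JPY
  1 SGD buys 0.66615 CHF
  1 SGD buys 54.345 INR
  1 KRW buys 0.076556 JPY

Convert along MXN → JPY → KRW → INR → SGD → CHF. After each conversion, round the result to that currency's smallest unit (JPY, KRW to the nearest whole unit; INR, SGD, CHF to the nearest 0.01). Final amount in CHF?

MXN 1,200.00 × 6.1575 = JPY 7,389
JPY 7,389 ÷ 0.076556 = KRW 96,518
KRW 96,518 × 0.057240 = INR 5,524.69
INR 5,524.69 ÷ 54.345 = SGD 101.66
SGD 101.66 × 0.66615 = CHF 67.72

CHF 67.72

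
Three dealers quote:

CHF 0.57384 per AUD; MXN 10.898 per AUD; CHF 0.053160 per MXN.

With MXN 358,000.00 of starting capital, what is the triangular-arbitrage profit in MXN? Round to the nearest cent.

Profit: MXN 3,429.82

Profitable loop is MXN → CHF → AUD → MXN:
MXN 358,000.00 × 0.053160 = CHF 19,031.28
CHF 19,031.28 ÷ 0.57384 = AUD 33,164.78
AUD 33,164.78 × 10.898 = MXN 361,429.82
Profit = MXN 361,429.82 − MXN 358,000.00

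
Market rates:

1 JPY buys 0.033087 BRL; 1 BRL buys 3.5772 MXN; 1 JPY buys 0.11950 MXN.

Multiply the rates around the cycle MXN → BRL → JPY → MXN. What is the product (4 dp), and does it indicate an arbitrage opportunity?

1.0096 (arbitrage exists)

Around MXN → BRL → JPY → MXN: 1 ÷ 3.5772 ÷ 0.033087 × 0.11950 = 1.009642
Product > 1; profitable direction is MXN → BRL → JPY → MXN.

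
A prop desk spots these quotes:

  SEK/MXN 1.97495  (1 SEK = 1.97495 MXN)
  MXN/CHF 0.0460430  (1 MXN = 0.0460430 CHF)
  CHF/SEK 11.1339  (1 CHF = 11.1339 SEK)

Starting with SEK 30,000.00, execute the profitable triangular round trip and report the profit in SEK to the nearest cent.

Profit: SEK 373.04

Profitable loop is SEK → MXN → CHF → SEK:
SEK 30,000.00 × 1.97495 = MXN 59,248.50
MXN 59,248.50 × 0.0460430 = CHF 2,727.98
CHF 2,727.98 × 11.1339 = SEK 30,373.04
Profit = SEK 30,373.04 − SEK 30,000.00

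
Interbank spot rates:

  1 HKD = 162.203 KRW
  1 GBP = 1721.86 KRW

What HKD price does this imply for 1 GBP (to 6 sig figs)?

GBP/HKD = 10.6155

1 GBP × 1721.86 = 1721.86 KRW
1721.86 KRW ÷ 162.203 = 10.6155 HKD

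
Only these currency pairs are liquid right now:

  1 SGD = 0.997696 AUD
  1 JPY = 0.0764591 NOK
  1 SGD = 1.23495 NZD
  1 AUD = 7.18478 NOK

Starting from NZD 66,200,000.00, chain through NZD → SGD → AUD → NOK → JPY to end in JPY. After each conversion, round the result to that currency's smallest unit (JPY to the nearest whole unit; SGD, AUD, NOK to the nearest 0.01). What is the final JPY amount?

JPY 5,025,637,260

NZD 66,200,000.00 ÷ 1.23495 = SGD 53,605,409.13
SGD 53,605,409.13 × 0.997696 = AUD 53,481,902.27
AUD 53,481,902.27 × 7.18478 = NOK 384,255,701.79
NOK 384,255,701.79 ÷ 0.0764591 = JPY 5,025,637,260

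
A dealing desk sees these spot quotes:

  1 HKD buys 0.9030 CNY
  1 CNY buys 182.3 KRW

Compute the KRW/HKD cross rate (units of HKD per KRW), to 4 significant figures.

1 KRW ÷ 182.3 = 0.00548546 CNY
0.00548546 CNY ÷ 0.9030 = 0.00607471 HKD

KRW/HKD = 0.006075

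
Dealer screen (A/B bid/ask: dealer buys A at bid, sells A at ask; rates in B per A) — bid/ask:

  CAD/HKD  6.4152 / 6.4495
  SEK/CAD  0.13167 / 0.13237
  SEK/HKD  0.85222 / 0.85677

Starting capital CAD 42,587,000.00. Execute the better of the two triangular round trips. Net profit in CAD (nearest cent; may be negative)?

Best loop CAD → SEK → HKD → CAD:
CAD 42,587,000.00 ÷ 0.13237 (buy SEK at ask) = SEK 321,726,977.41
SEK 321,726,977.41 × 0.85222 (sell SEK at bid) = HKD 274,182,164.69
HKD 274,182,164.69 ÷ 6.4495 (buy CAD at ask) = CAD 42,512,158.26

Net result: CAD -74,841.74 (no profitable arbitrage after spreads)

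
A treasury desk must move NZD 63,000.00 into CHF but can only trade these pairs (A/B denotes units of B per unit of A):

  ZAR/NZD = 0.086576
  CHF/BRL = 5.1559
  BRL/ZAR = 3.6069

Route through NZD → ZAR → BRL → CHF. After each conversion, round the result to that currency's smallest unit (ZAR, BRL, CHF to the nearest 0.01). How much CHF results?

CHF 39,129.51

NZD 63,000.00 ÷ 0.086576 = ZAR 727,684.35
ZAR 727,684.35 ÷ 3.6069 = BRL 201,747.86
BRL 201,747.86 ÷ 5.1559 = CHF 39,129.51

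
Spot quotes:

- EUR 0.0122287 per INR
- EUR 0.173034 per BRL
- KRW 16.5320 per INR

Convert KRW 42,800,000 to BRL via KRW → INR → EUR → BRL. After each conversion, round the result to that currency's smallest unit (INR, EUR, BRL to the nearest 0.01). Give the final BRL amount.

BRL 182,964.68

KRW 42,800,000 ÷ 16.5320 = INR 2,588,918.46
INR 2,588,918.46 × 0.0122287 = EUR 31,659.11
EUR 31,659.11 ÷ 0.173034 = BRL 182,964.68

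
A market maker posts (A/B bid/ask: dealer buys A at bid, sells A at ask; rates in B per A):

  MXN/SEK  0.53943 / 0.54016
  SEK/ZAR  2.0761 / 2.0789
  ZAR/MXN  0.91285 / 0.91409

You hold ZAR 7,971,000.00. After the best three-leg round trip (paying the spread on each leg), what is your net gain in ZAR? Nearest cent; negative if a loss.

Net profit: ZAR 177,836.30

Best loop ZAR → MXN → SEK → ZAR:
ZAR 7,971,000.00 × 0.91285 (sell ZAR at bid) = MXN 7,276,327.35
MXN 7,276,327.35 × 0.53943 (sell MXN at bid) = SEK 3,925,069.26
SEK 3,925,069.26 × 2.0761 (sell SEK at bid) = ZAR 8,148,836.30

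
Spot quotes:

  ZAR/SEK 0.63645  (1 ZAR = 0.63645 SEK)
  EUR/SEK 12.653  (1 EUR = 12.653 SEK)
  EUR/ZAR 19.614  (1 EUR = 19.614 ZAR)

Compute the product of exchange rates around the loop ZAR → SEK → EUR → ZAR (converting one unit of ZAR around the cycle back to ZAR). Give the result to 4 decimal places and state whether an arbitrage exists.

0.9866 (arbitrage exists)

Around ZAR → SEK → EUR → ZAR: 1 × 0.63645 ÷ 12.653 × 19.614 = 0.986591
Product < 1; profitable direction is ZAR → EUR → SEK → ZAR.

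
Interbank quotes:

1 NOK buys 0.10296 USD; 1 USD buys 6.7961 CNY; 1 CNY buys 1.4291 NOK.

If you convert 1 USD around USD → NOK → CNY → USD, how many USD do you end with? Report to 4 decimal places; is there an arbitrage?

1.0000 (no arbitrage)

Around USD → NOK → CNY → USD: 1 ÷ 0.10296 ÷ 1.4291 ÷ 6.7961 = 1.000021
Product ≈ 1 (deviation 0.002%, within rounding noise).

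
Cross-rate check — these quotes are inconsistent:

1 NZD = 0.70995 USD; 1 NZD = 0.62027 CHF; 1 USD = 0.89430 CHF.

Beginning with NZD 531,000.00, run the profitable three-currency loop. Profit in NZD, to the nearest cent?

Profit: NZD 12,531.53

Profitable loop is NZD → USD → CHF → NZD:
NZD 531,000.00 × 0.70995 = USD 376,983.45
USD 376,983.45 × 0.89430 = CHF 337,136.30
CHF 337,136.30 ÷ 0.62027 = NZD 543,531.53
Profit = NZD 543,531.53 − NZD 531,000.00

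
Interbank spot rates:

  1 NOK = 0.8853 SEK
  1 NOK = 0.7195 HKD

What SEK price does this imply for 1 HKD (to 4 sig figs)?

HKD/SEK = 1.230

1 HKD ÷ 0.7195 = 1.38985 NOK
1.38985 NOK × 0.8853 = 1.23044 SEK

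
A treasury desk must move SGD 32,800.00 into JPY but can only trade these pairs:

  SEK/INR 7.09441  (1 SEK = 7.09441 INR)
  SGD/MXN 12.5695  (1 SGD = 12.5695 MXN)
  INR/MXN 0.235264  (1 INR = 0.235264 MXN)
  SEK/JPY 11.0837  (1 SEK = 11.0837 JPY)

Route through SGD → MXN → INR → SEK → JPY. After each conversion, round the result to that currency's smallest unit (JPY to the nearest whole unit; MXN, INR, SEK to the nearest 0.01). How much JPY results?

SGD 32,800.00 × 12.5695 = MXN 412,279.60
MXN 412,279.60 ÷ 0.235264 = INR 1,752,412.61
INR 1,752,412.61 ÷ 7.09441 = SEK 247,013.16
SEK 247,013.16 × 11.0837 = JPY 2,737,820

JPY 2,737,820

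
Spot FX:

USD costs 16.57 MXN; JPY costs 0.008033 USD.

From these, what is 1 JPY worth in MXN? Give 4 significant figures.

1 JPY × 0.008033 = 0.008033 USD
0.008033 USD × 16.57 = 0.133107 MXN

JPY/MXN = 0.1331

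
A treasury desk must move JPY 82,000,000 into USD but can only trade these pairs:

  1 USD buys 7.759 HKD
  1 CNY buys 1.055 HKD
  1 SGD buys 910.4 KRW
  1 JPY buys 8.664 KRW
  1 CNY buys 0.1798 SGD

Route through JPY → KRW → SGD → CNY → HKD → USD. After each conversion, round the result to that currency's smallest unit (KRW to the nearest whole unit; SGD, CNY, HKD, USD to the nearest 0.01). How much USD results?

JPY 82,000,000 × 8.664 = KRW 710,448,000
KRW 710,448,000 ÷ 910.4 = SGD 780,369.07
SGD 780,369.07 ÷ 0.1798 = CNY 4,340,206.17
CNY 4,340,206.17 × 1.055 = HKD 4,578,917.51
HKD 4,578,917.51 ÷ 7.759 = USD 590,142.74

USD 590,142.74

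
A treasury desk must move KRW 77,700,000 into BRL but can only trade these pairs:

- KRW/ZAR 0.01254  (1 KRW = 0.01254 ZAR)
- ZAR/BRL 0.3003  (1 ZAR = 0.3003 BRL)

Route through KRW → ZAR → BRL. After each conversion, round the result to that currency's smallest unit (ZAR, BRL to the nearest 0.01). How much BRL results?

BRL 292,599.71

KRW 77,700,000 × 0.01254 = ZAR 974,358.00
ZAR 974,358.00 × 0.3003 = BRL 292,599.71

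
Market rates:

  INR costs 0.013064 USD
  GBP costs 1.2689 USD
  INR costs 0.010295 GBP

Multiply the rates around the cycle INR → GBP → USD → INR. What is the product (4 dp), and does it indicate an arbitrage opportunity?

0.9999 (no arbitrage)

Around INR → GBP → USD → INR: 1 × 0.010295 × 1.2689 ÷ 0.013064 = 0.999948
Product ≈ 1 (deviation 0.005%, within rounding noise).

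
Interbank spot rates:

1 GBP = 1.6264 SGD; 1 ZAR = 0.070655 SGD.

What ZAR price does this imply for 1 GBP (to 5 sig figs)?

1 GBP × 1.6264 = 1.6264 SGD
1.6264 SGD ÷ 0.070655 = 23.0189 ZAR

GBP/ZAR = 23.019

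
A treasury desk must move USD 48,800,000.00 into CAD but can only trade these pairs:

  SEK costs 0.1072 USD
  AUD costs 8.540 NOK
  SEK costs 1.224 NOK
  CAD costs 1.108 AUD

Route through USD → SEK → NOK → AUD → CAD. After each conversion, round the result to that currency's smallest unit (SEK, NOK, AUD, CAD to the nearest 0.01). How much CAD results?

CAD 58,885,561.88

USD 48,800,000.00 ÷ 0.1072 = SEK 455,223,880.60
SEK 455,223,880.60 × 1.224 = NOK 557,194,029.85
NOK 557,194,029.85 ÷ 8.540 = AUD 65,245,202.56
AUD 65,245,202.56 ÷ 1.108 = CAD 58,885,561.88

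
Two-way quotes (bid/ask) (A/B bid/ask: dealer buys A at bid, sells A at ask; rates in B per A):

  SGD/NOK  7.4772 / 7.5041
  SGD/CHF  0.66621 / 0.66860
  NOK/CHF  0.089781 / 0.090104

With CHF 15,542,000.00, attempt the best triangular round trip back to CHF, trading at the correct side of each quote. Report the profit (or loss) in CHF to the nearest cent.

Net profit: CHF 63,007.01

Best loop CHF → SGD → NOK → CHF:
CHF 15,542,000.00 ÷ 0.66860 (buy SGD at ask) = SGD 23,245,587.80
SGD 23,245,587.80 × 7.4772 (sell SGD at bid) = NOK 173,811,909.06
NOK 173,811,909.06 × 0.089781 (sell NOK at bid) = CHF 15,605,007.01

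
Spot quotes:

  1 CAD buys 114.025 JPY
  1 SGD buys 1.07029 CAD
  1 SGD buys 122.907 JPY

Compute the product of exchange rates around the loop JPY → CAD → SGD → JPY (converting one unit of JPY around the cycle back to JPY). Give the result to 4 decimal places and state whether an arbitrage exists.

1.0071 (arbitrage exists)

Around JPY → CAD → SGD → JPY: 1 ÷ 114.025 ÷ 1.07029 × 122.907 = 1.007106
Product > 1; profitable direction is JPY → CAD → SGD → JPY.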